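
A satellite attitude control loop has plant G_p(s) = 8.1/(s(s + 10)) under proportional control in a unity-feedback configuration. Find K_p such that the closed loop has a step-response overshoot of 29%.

From %OS = 100·exp(−πζ/√(1−ζ²)) = 29%, ζ = −ln(0.29)/√(π²+ln²(0.29)) = 0.3666.
Characteristic equation s² + 10s + 8.1K_p = 0 gives ζ = 10/(2√(8.1K_p)).
Setting ζ = 0.3666: √(8.1K_p) = 10/(2·0.3666) = 13.64, so K_p = 186/8.1 = 23.

K_p = 23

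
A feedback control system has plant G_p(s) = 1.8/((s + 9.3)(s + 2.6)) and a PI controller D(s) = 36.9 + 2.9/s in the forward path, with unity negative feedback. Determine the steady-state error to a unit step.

The open loop D(s)G_p(s) has a pole at the origin (type 1), so the static position error constant is infinite and e_ss = 1/(1+∞) = 0.

0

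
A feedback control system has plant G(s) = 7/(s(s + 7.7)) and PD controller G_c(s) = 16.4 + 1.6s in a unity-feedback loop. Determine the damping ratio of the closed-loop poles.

Forward path: (16.4 + 1.6s)·7/(s(s+7.7)). The closed-loop characteristic equation is s² + (7.7 + 7·1.6)s + 7·16.4 = 0.
That is s² + 18.9s + 114.8 = 0, so ω_n = 10.71 rad/s and ζ = 18.9/(2·10.71) = 0.882.

ζ = 0.882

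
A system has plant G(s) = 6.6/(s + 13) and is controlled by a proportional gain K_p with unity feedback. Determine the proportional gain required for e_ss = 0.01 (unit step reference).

For a type-0 loop with proportional control, e_ss = 1/(1 + K_p·G(0)).
G(0) = 0.5077. Require 1/(1 + K_p·0.5077) = 0.01, so 1 + 0.5077·K_p = 100.
K_p = (100 − 1)/0.5077 = 195.

K_p = 195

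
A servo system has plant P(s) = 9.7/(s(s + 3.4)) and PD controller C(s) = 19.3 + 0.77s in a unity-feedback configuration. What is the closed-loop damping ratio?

Forward path: (19.3 + 0.77s)·9.7/(s(s+3.4)). The closed-loop characteristic equation is s² + (3.4 + 9.7·0.77)s + 9.7·19.3 = 0.
That is s² + 10.87s + 187.2 = 0, so ω_n = 13.68 rad/s and ζ = 10.87/(2·13.68) = 0.3972.

ζ = 0.397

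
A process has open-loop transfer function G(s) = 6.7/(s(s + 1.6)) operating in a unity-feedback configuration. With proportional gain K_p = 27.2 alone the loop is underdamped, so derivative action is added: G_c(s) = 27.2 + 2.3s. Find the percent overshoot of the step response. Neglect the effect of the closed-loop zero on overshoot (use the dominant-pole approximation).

7.82%

Forward path: (27.2 + 2.3s)·6.7/(s(s+1.6)). The closed-loop characteristic equation is s² + (1.6 + 6.7·2.3)s + 6.7·27.2 = 0.
That is s² + 17.01s + 182.2 = 0, so ω_n = 13.5 rad/s and ζ = 17.01/(2·13.5) = 0.63.
%OS = 100·exp(−πζ/√(1−ζ²)) = 7.82%.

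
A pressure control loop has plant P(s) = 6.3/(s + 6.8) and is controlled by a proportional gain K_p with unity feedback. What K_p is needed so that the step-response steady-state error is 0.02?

K_p = 52.9

For a type-0 loop with proportional control, e_ss = 1/(1 + K_p·P(0)).
P(0) = 0.9265. Require 1/(1 + K_p·0.9265) = 0.02, so 1 + 0.9265·K_p = 50.
K_p = (50 − 1)/0.9265 = 52.9.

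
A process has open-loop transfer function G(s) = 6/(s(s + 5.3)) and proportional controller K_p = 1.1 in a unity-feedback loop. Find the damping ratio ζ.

1 + K_p·G(s) = 0 gives s² + 5.3s + 6.6 = 0.
So ω_n² = 6.6 ⇒ ω_n = 2.569 rad/s, and ζ = 5.3/(2ω_n) = 1.03.

ζ = 1.03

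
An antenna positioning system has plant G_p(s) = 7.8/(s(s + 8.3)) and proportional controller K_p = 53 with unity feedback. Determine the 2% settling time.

T_s ≈ 0.964 s

Closed-loop characteristic equation: s² + 8.3s + 413.4 = 0, so ω_n = 20.33 rad/s and ζ = 8.3/(2·20.33) = 0.2041.
2% settling time T_s ≈ 4/(ζω_n) = 4/4.15 = 0.964 s.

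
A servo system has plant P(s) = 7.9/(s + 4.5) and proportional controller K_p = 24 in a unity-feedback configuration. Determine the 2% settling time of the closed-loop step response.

T_s ≈ 0.0206 s

Closed-loop transfer function: T(s) = K_p·P(s)/(1 + K_p·P(s)) = 189.6/(s + 4.5 + 189.6) = 189.6/(s + 194.1).
Time constant τ = 1/194.1 = 0.005152 s, so the 2% settling time is about 4τ = 0.0206 s.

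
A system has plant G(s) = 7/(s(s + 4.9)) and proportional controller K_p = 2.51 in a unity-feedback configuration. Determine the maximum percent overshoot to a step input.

10.4%

Closed-loop characteristic equation: s² + 4.9s + 17.57 = 0, so ω_n = 4.192 rad/s and ζ = 4.9/(2·4.192) = 0.5845.
%OS = 100·exp(−πζ/√(1−ζ²)) = 100·exp(−π·0.5845/√0.6584) = 10.4%.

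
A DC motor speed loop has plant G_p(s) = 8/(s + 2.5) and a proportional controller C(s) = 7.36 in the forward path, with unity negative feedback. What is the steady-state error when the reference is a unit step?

The loop is type 0. Static position error constant K_pos = C(0)·G_p(0) = 7.36·3.2 = 23.55.
Steady-state error to a unit step: e_ss = 1/(1+K_pos) = 1/24.55 = 0.0407.

0.0407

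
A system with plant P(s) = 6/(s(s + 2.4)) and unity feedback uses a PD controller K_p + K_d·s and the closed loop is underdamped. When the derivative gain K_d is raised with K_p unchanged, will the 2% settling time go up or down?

Characteristic equation s² + (2.4 + 6K_d)s + 6K_p = 0: raising K_d increases ζω_n = (2.4+6K_d)/2 while the loop stays underdamped, so T_s ≈ 4/(ζω_n) decreases.

decrease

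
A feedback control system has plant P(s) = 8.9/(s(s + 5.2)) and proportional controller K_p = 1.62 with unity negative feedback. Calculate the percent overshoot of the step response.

From 1 + K_pP(s) = 0: s² + 5.2s + 14.42 = 0 ⇒ ω_n = 3.797, ζ = 0.6847.
%OS = 100·exp(−πζ/√(1−ζ²)) = 100·exp(−π·0.6847/√0.5311) = 5.23%.

5.23%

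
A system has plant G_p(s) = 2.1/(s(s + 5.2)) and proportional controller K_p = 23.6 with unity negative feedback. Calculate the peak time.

The closed-loop denominator s² + 5.2s + 49.56 gives ω_n = √49.56 = 7.04 and ζ = 5.2/(2ω_n) = 0.3693.
Damped frequency ω_d = ω_n√(1−ζ²) = 6.542 rad/s, so peak time T_p = π/ω_d = 0.48 s.

T_p = 0.48 s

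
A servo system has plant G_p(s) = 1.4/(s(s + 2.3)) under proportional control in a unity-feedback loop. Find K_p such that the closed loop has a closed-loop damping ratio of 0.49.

K_p = 3.93

Closed-loop characteristic equation: s² + 2.3s + K_p·1.4 = 0.
So ω_n = √(1.4K_p) and 2ζω_n = 2.3, giving ζ = 2.3/(2√(1.4K_p)).
Setting ζ = 0.49: √(1.4K_p) = 2.3/(2·0.49) = 2.347, so K_p = 5.508/1.4 = 3.93.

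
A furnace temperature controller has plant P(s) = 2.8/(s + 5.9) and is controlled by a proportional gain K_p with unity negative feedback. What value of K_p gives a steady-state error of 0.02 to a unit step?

K_p = 103

The loop is type 0, so e_ss(step) = 1/(1 + K_pos) with K_pos = K_p·P(0).
P(0) = 0.4746. Require 1/(1 + K_p·0.4746) = 0.02, so 1 + 0.4746·K_p = 50.
K_p = (50 − 1)/0.4746 = 103.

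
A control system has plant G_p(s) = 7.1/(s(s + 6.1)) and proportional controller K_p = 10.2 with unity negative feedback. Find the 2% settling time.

T_s ≈ 1.31 s

The closed-loop denominator s² + 6.1s + 72.42 gives ω_n = √72.42 = 8.51 and ζ = 6.1/(2ω_n) = 0.3584.
2% settling time T_s ≈ 4/(ζω_n) = 4/3.05 = 1.31 s.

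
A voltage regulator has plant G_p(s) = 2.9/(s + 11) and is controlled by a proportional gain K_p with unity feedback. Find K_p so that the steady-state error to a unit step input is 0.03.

K_p = 123

For a type-0 loop with proportional control, e_ss = 1/(1 + K_p·G_p(0)).
G_p(0) = 0.2636. Require 1/(1 + K_p·0.2636) = 0.03, so 1 + 0.2636·K_p = 33.33.
K_p = (33.33 − 1)/0.2636 = 123.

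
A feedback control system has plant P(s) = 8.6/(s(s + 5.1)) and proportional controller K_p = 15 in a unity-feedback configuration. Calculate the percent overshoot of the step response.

48.5%

Closed-loop characteristic equation: s² + 5.1s + 129 = 0, so ω_n = 11.36 rad/s and ζ = 5.1/(2·11.36) = 0.2245.
%OS = 100·exp(−πζ/√(1−ζ²)) = 100·exp(−π·0.2245/√0.9496) = 48.5%.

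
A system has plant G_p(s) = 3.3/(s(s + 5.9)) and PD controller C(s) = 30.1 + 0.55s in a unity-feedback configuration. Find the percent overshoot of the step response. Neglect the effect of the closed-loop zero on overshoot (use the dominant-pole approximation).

26.7%

Forward path: (30.1 + 0.55s)·3.3/(s(s+5.9)). The closed-loop characteristic equation is s² + (5.9 + 3.3·0.55)s + 3.3·30.1 = 0.
That is s² + 7.715s + 99.33 = 0, so ω_n = 9.966 rad/s and ζ = 7.715/(2·9.966) = 0.387.
%OS = 100·exp(−πζ/√(1−ζ²)) = 26.7%.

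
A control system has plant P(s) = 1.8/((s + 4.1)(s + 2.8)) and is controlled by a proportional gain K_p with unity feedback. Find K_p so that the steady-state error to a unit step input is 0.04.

K_p = 153

For a type-0 loop with proportional control, e_ss = 1/(1 + K_p·P(0)).
P(0) = 0.1568. Require 1/(1 + K_p·0.1568) = 0.04, so 1 + 0.1568·K_p = 25.
K_p = (25 − 1)/0.1568 = 153.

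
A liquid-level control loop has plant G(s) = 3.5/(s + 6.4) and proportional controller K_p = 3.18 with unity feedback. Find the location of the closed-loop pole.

Closed-loop transfer function: T(s) = K_p·G(s)/(1 + K_p·G(s)) = 11.13/(s + 6.4 + 11.13) = 11.13/(s + 17.53).
The closed-loop pole is at s = −17.53.

s = -17.53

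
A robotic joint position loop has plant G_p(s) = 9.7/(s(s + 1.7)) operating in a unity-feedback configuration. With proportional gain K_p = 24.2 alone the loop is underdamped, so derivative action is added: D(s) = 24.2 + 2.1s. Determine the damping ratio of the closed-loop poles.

Forward path: (24.2 + 2.1s)·9.7/(s(s+1.7)). The closed-loop characteristic equation is s² + (1.7 + 9.7·2.1)s + 9.7·24.2 = 0.
That is s² + 22.07s + 234.7 = 0, so ω_n = 15.32 rad/s and ζ = 22.07/(2·15.32) = 0.7202.

ζ = 0.72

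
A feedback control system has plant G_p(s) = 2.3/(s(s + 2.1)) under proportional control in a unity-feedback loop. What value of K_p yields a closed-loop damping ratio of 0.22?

K_p = 9.9

Closed-loop characteristic equation: s² + 2.1s + K_p·2.3 = 0.
So ω_n = √(2.3K_p) and 2ζω_n = 2.1, giving ζ = 2.1/(2√(2.3K_p)).
Setting ζ = 0.22: √(2.3K_p) = 2.1/(2·0.22) = 4.773, so K_p = 22.78/2.3 = 9.9.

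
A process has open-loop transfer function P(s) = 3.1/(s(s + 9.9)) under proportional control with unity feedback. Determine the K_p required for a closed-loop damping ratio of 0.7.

K_p = 16.1

Closed-loop characteristic equation: s² + 9.9s + K_p·3.1 = 0.
So ω_n = √(3.1K_p) and 2ζω_n = 9.9, giving ζ = 9.9/(2√(3.1K_p)).
Setting ζ = 0.7: √(3.1K_p) = 9.9/(2·0.7) = 7.071, so K_p = 50.01/3.1 = 16.1.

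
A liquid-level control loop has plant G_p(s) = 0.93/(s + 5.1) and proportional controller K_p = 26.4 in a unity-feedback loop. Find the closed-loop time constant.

Closed-loop transfer function: T(s) = K_p·G_p(s)/(1 + K_p·G_p(s)) = 24.55/(s + 5.1 + 24.55) = 24.55/(s + 29.65).
Time constant τ = 1/29.65 = 0.0337 s.

τ = 0.0337 s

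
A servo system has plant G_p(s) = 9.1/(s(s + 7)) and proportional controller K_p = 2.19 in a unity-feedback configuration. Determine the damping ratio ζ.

1 + K_p·G_p(s) = 0 gives s² + 7s + 19.93 = 0.
Matching s² + 2ζω_n s + ω_n²: ω_n = √19.93 = 4.464 rad/s and 2ζω_n = 7, so ζ = 7/(2·4.464) = 0.784.

ζ = 0.784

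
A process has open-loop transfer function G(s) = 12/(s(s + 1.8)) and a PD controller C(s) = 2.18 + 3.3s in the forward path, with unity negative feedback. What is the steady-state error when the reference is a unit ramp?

0.0688

The loop has one pole at the origin (type 1). Velocity error constant K_v = lim_{s→0} s·C(s)G(s) = 2.18·12/1.8 = 14.53.
Steady-state error to a unit ramp: e_ss = 1/K_v = 0.0688.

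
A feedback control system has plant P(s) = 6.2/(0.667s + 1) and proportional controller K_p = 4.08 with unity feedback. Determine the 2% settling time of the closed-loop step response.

T_s ≈ 0.101 s

Closed loop: T(s) = K_p·P/(1+K_p·P) = 25.3/(0.667s + 1 + 25.3), with pole at s = −(1 + 25.3)/0.667 = −39.42.
τ = 1/39.42 = 0.02537 s, so 2% settling time ≈ 4τ = 0.101 s.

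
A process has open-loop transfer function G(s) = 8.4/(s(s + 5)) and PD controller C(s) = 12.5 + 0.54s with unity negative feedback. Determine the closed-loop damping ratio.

ζ = 0.465

Forward path: (12.5 + 0.54s)·8.4/(s(s+5)). The closed-loop characteristic equation is s² + (5 + 8.4·0.54)s + 8.4·12.5 = 0.
That is s² + 9.536s + 105 = 0, so ω_n = 10.25 rad/s and ζ = 9.536/(2·10.25) = 0.4653.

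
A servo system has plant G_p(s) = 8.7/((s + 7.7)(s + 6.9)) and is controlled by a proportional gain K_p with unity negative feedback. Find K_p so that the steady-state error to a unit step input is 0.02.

The loop is type 0, so e_ss(step) = 1/(1 + K_pos) with K_pos = K_p·G_p(0).
G_p(0) = 0.1637. Require 1/(1 + K_p·0.1637) = 0.02, so 1 + 0.1637·K_p = 50.
K_p = (50 − 1)/0.1637 = 299.

K_p = 299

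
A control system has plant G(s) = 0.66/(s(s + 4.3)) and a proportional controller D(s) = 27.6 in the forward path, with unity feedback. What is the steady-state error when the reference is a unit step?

0

The open loop D(s)G(s) has a pole at the origin (type 1), so the static position error constant is infinite and e_ss = 1/(1+∞) = 0.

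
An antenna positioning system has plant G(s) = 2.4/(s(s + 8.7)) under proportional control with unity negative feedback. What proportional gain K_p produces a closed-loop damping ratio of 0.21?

K_p = 179

Closed-loop characteristic equation: s² + 8.7s + K_p·2.4 = 0.
So ω_n = √(2.4K_p) and 2ζω_n = 8.7, giving ζ = 8.7/(2√(2.4K_p)).
Setting ζ = 0.21: √(2.4K_p) = 8.7/(2·0.21) = 20.71, so K_p = 429.1/2.4 = 179.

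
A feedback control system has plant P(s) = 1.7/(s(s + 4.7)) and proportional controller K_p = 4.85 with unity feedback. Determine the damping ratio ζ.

With unity feedback the closed-loop characteristic equation is s² + 4.7s + 4.85·1.7 = s² + 4.7s + 8.245 = 0.
So ω_n² = 8.245 ⇒ ω_n = 2.871 rad/s, and ζ = 4.7/(2ω_n) = 0.818.

ζ = 0.818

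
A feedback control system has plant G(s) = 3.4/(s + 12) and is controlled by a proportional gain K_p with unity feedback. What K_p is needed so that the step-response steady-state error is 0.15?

For a type-0 loop with proportional control, e_ss = 1/(1 + K_p·G(0)).
G(0) = 0.2833. Require 1/(1 + K_p·0.2833) = 0.15, so 1 + 0.2833·K_p = 6.667.
K_p = (6.667 − 1)/0.2833 = 20.

K_p = 20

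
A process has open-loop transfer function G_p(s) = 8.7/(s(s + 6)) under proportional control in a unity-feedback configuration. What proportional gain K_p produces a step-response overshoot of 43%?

K_p = 15.4

From %OS = 100·exp(−πζ/√(1−ζ²)) = 43%, ζ = −ln(0.43)/√(π²+ln²(0.43)) = 0.2594.
Characteristic equation s² + 6s + 8.7K_p = 0 gives ζ = 6/(2√(8.7K_p)).
Setting ζ = 0.2594: √(8.7K_p) = 6/(2·0.2594) = 11.56, so K_p = 133.7/8.7 = 15.4.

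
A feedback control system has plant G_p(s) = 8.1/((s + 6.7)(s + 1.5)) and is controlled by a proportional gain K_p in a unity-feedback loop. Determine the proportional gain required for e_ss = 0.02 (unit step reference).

For a type-0 loop with proportional control, e_ss = 1/(1 + K_p·G_p(0)).
G_p(0) = 0.806. Require 1/(1 + K_p·0.806) = 0.02, so 1 + 0.806·K_p = 50.
K_p = (50 − 1)/0.806 = 60.8.

K_p = 60.8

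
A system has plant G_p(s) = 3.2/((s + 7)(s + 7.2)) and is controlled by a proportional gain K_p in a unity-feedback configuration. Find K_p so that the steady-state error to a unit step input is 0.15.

For a type-0 loop with proportional control, e_ss = 1/(1 + K_p·G_p(0)).
G_p(0) = 0.06349. Require 1/(1 + K_p·0.06349) = 0.15, so 1 + 0.06349·K_p = 6.667.
K_p = (6.667 − 1)/0.06349 = 89.2.

K_p = 89.2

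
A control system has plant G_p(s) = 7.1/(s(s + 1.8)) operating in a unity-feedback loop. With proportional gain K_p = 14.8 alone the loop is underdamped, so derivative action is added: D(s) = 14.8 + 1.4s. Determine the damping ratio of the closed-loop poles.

ζ = 0.573

Forward path: (14.8 + 1.4s)·7.1/(s(s+1.8)). The closed-loop characteristic equation is s² + (1.8 + 7.1·1.4)s + 7.1·14.8 = 0.
That is s² + 11.74s + 105.1 = 0, so ω_n = 10.25 rad/s and ζ = 11.74/(2·10.25) = 0.5726.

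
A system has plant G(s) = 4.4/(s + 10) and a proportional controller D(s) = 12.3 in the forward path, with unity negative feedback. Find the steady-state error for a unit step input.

The loop is type 0. Static position error constant K_pos = D(0)·G(0) = 12.3·0.44 = 5.412.
Steady-state error to a unit step: e_ss = 1/(1+K_pos) = 1/6.412 = 0.156.

0.156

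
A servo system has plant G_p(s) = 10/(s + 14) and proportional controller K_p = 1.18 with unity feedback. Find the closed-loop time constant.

τ = 0.0388 s

Closed-loop transfer function: T(s) = K_p·G_p(s)/(1 + K_p·G_p(s)) = 11.8/(s + 14 + 11.8) = 11.8/(s + 25.8).
Time constant τ = 1/25.8 = 0.0388 s.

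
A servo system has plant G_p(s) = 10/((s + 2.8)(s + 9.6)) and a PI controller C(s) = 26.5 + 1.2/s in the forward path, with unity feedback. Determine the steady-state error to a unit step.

0

The open loop C(s)G_p(s) has a pole at the origin (type 1), so the static position error constant is infinite and e_ss = 1/(1+∞) = 0.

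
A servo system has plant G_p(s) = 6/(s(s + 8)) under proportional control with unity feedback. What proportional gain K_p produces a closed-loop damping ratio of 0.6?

K_p = 7.41

Closed-loop characteristic equation: s² + 8s + K_p·6 = 0.
So ω_n = √(6K_p) and 2ζω_n = 8, giving ζ = 8/(2√(6K_p)).
Setting ζ = 0.6: √(6K_p) = 8/(2·0.6) = 6.667, so K_p = 44.44/6 = 7.41.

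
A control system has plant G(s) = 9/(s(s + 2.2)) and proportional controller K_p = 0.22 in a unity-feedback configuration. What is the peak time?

Closed-loop characteristic equation: s² + 2.2s + 1.98 = 0, so ω_n = 1.407 rad/s and ζ = 2.2/(2·1.407) = 0.7817.
Damped frequency ω_d = ω_n√(1−ζ²) = 0.8775 rad/s, so peak time T_p = π/ω_d = 3.58 s.

T_p = 3.58 s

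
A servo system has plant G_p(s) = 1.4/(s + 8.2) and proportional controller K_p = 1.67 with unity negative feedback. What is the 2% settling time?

T_s ≈ 0.38 s

Closed-loop transfer function: T(s) = K_p·G_p(s)/(1 + K_p·G_p(s)) = 2.338/(s + 8.2 + 2.338) = 2.338/(s + 10.54).
Time constant τ = 1/10.54 = 0.09489 s, so the 2% settling time is about 4τ = 0.38 s.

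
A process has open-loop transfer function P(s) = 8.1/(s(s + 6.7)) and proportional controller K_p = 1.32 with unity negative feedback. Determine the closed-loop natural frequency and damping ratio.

ω_n = 3.27 rad/s, ζ = 1.02

The closed-loop denominator is s(s+6.7) + 1.32·8.1 = s² + 6.7s + 10.69.
So ω_n² = 10.69 ⇒ ω_n = 3.27 rad/s, and ζ = 6.7/(2ω_n) = 1.02.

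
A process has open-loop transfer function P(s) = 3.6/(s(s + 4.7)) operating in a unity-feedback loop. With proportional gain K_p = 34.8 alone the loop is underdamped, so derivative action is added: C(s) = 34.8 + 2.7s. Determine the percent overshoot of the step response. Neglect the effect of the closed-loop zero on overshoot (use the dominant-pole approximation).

Forward path: (34.8 + 2.7s)·3.6/(s(s+4.7)). The closed-loop characteristic equation is s² + (4.7 + 3.6·2.7)s + 3.6·34.8 = 0.
That is s² + 14.42s + 125.3 = 0, so ω_n = 11.19 rad/s and ζ = 14.42/(2·11.19) = 0.6442.
%OS = 100·exp(−πζ/√(1−ζ²)) = 7.1%.

7.1%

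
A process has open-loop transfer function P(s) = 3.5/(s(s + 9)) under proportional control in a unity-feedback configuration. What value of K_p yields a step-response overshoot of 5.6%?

From %OS = 100·exp(−πζ/√(1−ζ²)) = 5.6%, ζ = −ln(0.056)/√(π²+ln²(0.056)) = 0.6761.
Characteristic equation s² + 9s + 3.5K_p = 0 gives ζ = 9/(2√(3.5K_p)).
Setting ζ = 0.6761: √(3.5K_p) = 9/(2·0.6761) = 6.656, so K_p = 44.31/3.5 = 12.7.

K_p = 12.7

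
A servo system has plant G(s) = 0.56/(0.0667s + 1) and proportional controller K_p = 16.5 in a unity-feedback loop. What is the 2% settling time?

T_s ≈ 0.0261 s

Closed loop: T(s) = K_p·G/(1+K_p·G) = 9.24/(0.0667s + 1 + 9.24), with pole at s = −(1 + 9.24)/0.0667 = −153.5.
τ = 1/153.5 = 0.006514 s, so 2% settling time ≈ 4τ = 0.0261 s.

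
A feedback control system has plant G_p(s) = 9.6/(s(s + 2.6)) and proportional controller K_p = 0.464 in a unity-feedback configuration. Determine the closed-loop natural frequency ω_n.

The closed-loop denominator is s(s+2.6) + 0.464·9.6 = s² + 2.6s + 4.454.
So ω_n² = 4.454 ⇒ ω_n = 2.111 rad/s, and ζ = 2.6/(2ω_n) = 0.616.

ω_n = 2.11 rad/s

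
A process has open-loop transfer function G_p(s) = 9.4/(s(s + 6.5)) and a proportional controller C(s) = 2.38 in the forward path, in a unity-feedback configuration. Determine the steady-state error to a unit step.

The open loop C(s)G_p(s) has a pole at the origin (type 1), so the static position error constant is infinite and e_ss = 1/(1+∞) = 0.

0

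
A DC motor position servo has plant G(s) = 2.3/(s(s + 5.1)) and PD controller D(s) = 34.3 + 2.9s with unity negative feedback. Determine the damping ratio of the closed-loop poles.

Forward path: (34.3 + 2.9s)·2.3/(s(s+5.1)). The closed-loop characteristic equation is s² + (5.1 + 2.3·2.9)s + 2.3·34.3 = 0.
That is s² + 11.77s + 78.89 = 0, so ω_n = 8.882 rad/s and ζ = 11.77/(2·8.882) = 0.6626.

ζ = 0.663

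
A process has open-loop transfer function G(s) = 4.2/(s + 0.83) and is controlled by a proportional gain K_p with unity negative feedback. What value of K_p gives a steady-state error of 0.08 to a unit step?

For a type-0 loop with proportional control, e_ss = 1/(1 + K_p·G(0)).
G(0) = 5.06. Require 1/(1 + K_p·5.06) = 0.08, so 1 + 5.06·K_p = 12.5.
K_p = (12.5 − 1)/5.06 = 2.27.

K_p = 2.27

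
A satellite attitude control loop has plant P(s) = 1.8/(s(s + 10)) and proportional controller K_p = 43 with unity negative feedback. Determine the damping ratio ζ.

ζ = 0.568

1 + K_p·P(s) = 0 gives s² + 10s + 77.4 = 0.
So ω_n² = 77.4 ⇒ ω_n = 8.798 rad/s, and ζ = 10/(2ω_n) = 0.568.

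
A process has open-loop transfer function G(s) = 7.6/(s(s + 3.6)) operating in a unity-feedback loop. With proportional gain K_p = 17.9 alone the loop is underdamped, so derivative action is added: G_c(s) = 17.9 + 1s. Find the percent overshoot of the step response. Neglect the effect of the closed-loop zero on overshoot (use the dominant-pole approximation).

17.9%

Forward path: (17.9 + 1s)·7.6/(s(s+3.6)). The closed-loop characteristic equation is s² + (3.6 + 7.6·1)s + 7.6·17.9 = 0.
That is s² + 11.2s + 136 = 0, so ω_n = 11.66 rad/s and ζ = 11.2/(2·11.66) = 0.4801.
%OS = 100·exp(−πζ/√(1−ζ²)) = 17.9%.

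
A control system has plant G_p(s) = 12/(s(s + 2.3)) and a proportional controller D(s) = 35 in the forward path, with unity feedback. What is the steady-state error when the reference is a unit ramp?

0.00548

The loop has one pole at the origin (type 1). Velocity error constant K_v = lim_{s→0} s·D(s)G_p(s) = 35·12/2.3 = 182.6.
Steady-state error to a unit ramp: e_ss = 1/K_v = 0.00548.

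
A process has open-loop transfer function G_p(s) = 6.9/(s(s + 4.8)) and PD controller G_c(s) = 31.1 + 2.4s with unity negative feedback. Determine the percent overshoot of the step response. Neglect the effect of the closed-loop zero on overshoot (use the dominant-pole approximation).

Forward path: (31.1 + 2.4s)·6.9/(s(s+4.8)). The closed-loop characteristic equation is s² + (4.8 + 6.9·2.4)s + 6.9·31.1 = 0.
That is s² + 21.36s + 214.6 = 0, so ω_n = 14.65 rad/s and ζ = 21.36/(2·14.65) = 0.7291.
%OS = 100·exp(−πζ/√(1−ζ²)) = 3.52%.

3.52%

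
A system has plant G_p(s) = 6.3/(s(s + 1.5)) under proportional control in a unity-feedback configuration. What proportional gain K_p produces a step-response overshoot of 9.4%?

From %OS = 100·exp(−πζ/√(1−ζ²)) = 9.4%, ζ = −ln(0.094)/√(π²+ln²(0.094)) = 0.6013.
Characteristic equation s² + 1.5s + 6.3K_p = 0 gives ζ = 1.5/(2√(6.3K_p)).
Setting ζ = 0.6013: √(6.3K_p) = 1.5/(2·0.6013) = 1.247, so K_p = 1.556/6.3 = 0.247.

K_p = 0.247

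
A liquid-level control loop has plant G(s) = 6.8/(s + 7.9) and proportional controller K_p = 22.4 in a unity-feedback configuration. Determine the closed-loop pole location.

Closed-loop transfer function: T(s) = K_p·G(s)/(1 + K_p·G(s)) = 152.3/(s + 7.9 + 152.3) = 152.3/(s + 160.2).
The closed-loop pole is at s = −160.2.

s = -160.2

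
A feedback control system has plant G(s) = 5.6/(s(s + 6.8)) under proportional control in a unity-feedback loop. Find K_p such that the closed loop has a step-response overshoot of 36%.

K_p = 21.6

From %OS = 100·exp(−πζ/√(1−ζ²)) = 36%, ζ = −ln(0.36)/√(π²+ln²(0.36)) = 0.3093.
Characteristic equation s² + 6.8s + 5.6K_p = 0 gives ζ = 6.8/(2√(5.6K_p)).
Setting ζ = 0.3093: √(5.6K_p) = 6.8/(2·0.3093) = 10.99, so K_p = 120.9/5.6 = 21.6.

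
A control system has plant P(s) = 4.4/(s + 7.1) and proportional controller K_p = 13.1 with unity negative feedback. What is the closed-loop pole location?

s = -64.74

Closed-loop transfer function: T(s) = K_p·P(s)/(1 + K_p·P(s)) = 57.64/(s + 7.1 + 57.64) = 57.64/(s + 64.74).
The closed-loop pole is at s = −64.74.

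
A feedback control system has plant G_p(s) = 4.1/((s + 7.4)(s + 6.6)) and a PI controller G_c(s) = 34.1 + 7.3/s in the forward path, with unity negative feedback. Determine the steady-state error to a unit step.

The open loop G_c(s)G_p(s) has a pole at the origin (type 1), so the static position error constant is infinite and e_ss = 1/(1+∞) = 0.

0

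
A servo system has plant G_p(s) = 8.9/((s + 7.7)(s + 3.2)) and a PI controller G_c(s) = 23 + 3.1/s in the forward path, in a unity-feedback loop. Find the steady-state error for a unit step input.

The open loop G_c(s)G_p(s) has a pole at the origin (type 1), so the static position error constant is infinite and e_ss = 1/(1+∞) = 0.

0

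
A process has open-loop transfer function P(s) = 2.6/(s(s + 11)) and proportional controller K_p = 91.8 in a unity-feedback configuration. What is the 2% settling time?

T_s ≈ 0.727 s

Closed-loop characteristic equation: s² + 11s + 238.7 = 0, so ω_n = 15.45 rad/s and ζ = 11/(2·15.45) = 0.356.
2% settling time T_s ≈ 4/(ζω_n) = 4/5.5 = 0.727 s.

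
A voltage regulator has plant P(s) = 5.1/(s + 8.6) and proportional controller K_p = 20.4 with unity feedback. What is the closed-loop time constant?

Closed-loop transfer function: T(s) = K_p·P(s)/(1 + K_p·P(s)) = 104/(s + 8.6 + 104) = 104/(s + 112.6).
Time constant τ = 1/112.6 = 0.00888 s.

τ = 0.00888 s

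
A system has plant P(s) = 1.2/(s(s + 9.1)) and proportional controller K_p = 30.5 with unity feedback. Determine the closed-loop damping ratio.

With unity feedback the closed-loop characteristic equation is s² + 9.1s + 30.5·1.2 = s² + 9.1s + 36.6 = 0.
Matching s² + 2ζω_n s + ω_n²: ω_n = √36.6 = 6.05 rad/s and 2ζω_n = 9.1, so ζ = 9.1/(2·6.05) = 0.752.

ζ = 0.752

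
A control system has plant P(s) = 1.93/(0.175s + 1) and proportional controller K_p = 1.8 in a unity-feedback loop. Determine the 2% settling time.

Closed loop: T(s) = K_p·P/(1+K_p·P) = 3.474/(0.175s + 1 + 3.474), with pole at s = −(1 + 3.474)/0.175 = −25.57.
τ = 1/25.57 = 0.03911 s, so 2% settling time ≈ 4τ = 0.156 s.

T_s ≈ 0.156 s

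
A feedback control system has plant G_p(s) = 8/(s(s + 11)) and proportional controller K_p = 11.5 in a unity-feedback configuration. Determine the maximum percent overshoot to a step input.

The closed-loop denominator s² + 11s + 92 gives ω_n = √92 = 9.592 and ζ = 11/(2ω_n) = 0.5734.
%OS = 100·exp(−πζ/√(1−ζ²)) = 100·exp(−π·0.5734/√0.6712) = 11.1%.

11.1%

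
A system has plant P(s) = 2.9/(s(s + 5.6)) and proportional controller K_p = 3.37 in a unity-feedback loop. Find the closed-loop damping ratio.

The closed-loop denominator is s(s+5.6) + 3.37·2.9 = s² + 5.6s + 9.773.
Matching s² + 2ζω_n s + ω_n²: ω_n = √9.773 = 3.126 rad/s and 2ζω_n = 5.6, so ζ = 5.6/(2·3.126) = 0.896.

ζ = 0.896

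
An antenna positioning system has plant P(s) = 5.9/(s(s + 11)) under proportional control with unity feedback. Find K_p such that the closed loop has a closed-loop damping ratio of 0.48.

Closed-loop characteristic equation: s² + 11s + K_p·5.9 = 0.
So ω_n = √(5.9K_p) and 2ζω_n = 11, giving ζ = 11/(2√(5.9K_p)).
Setting ζ = 0.48: √(5.9K_p) = 11/(2·0.48) = 11.46, so K_p = 131.3/5.9 = 22.3.

K_p = 22.3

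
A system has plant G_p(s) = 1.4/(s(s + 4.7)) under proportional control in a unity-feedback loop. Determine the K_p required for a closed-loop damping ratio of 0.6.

Closed-loop characteristic equation: s² + 4.7s + K_p·1.4 = 0.
So ω_n = √(1.4K_p) and 2ζω_n = 4.7, giving ζ = 4.7/(2√(1.4K_p)).
Setting ζ = 0.6: √(1.4K_p) = 4.7/(2·0.6) = 3.917, so K_p = 15.34/1.4 = 11.

K_p = 11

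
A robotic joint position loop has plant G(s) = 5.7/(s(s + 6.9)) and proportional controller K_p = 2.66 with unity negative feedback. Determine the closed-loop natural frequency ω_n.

The closed-loop denominator is s(s+6.9) + 2.66·5.7 = s² + 6.9s + 15.16.
Matching s² + 2ζω_n s + ω_n²: ω_n = √15.16 = 3.894 rad/s and 2ζω_n = 6.9, so ζ = 6.9/(2·3.894) = 0.886.

ω_n = 3.89 rad/s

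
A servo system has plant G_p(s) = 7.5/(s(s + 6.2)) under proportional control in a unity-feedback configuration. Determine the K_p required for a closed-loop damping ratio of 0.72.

K_p = 2.47

Closed-loop characteristic equation: s² + 6.2s + K_p·7.5 = 0.
So ω_n = √(7.5K_p) and 2ζω_n = 6.2, giving ζ = 6.2/(2√(7.5K_p)).
Setting ζ = 0.72: √(7.5K_p) = 6.2/(2·0.72) = 4.306, so K_p = 18.54/7.5 = 2.47.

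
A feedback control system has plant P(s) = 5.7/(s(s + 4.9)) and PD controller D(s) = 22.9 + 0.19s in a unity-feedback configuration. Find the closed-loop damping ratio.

ζ = 0.262

Forward path: (22.9 + 0.19s)·5.7/(s(s+4.9)). The closed-loop characteristic equation is s² + (4.9 + 5.7·0.19)s + 5.7·22.9 = 0.
That is s² + 5.983s + 130.5 = 0, so ω_n = 11.42 rad/s and ζ = 5.983/(2·11.42) = 0.2618.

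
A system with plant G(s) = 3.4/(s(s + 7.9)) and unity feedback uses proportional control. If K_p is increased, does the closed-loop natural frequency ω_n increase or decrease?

increase

ω_n = √(3.4·K_p), which grows with K_p.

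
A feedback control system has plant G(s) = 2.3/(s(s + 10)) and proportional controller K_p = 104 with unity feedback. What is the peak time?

T_p = 0.215 s

Closed-loop characteristic equation: s² + 10s + 239.2 = 0, so ω_n = 15.47 rad/s and ζ = 10/(2·15.47) = 0.3233.
Damped frequency ω_d = ω_n√(1−ζ²) = 14.64 rad/s, so peak time T_p = π/ω_d = 0.215 s.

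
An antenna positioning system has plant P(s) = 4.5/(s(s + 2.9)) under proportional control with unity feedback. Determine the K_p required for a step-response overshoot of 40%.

K_p = 5.96

From %OS = 100·exp(−πζ/√(1−ζ²)) = 40%, ζ = −ln(0.4)/√(π²+ln²(0.4)) = 0.28.
Characteristic equation s² + 2.9s + 4.5K_p = 0 gives ζ = 2.9/(2√(4.5K_p)).
Setting ζ = 0.28: √(4.5K_p) = 2.9/(2·0.28) = 5.179, so K_p = 26.82/4.5 = 5.96.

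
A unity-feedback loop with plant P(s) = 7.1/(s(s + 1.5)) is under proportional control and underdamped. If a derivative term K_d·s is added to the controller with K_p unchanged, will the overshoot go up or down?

decrease

The derivative term adds K·K_d to the s-coefficient of the characteristic equation, raising 2ζω_n while ω_n is unchanged; ζ increases, so overshoot decreases.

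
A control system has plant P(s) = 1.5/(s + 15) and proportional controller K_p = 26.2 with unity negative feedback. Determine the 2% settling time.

Closed-loop transfer function: T(s) = K_p·P(s)/(1 + K_p·P(s)) = 39.3/(s + 15 + 39.3) = 39.3/(s + 54.3).
Time constant τ = 1/54.3 = 0.01842 s, so the 2% settling time is about 4τ = 0.0737 s.

T_s ≈ 0.0737 s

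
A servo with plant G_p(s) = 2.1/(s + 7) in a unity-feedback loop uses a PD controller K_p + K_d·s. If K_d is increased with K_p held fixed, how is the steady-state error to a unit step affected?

At s = 0 the derivative term contributes nothing: C(0) = K_p regardless of K_d, so K_pos = K_p·G_p(0) and e_ss are unchanged.

unchanged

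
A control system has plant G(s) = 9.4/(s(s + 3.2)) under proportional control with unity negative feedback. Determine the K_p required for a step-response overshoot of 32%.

From %OS = 100·exp(−πζ/√(1−ζ²)) = 32%, ζ = −ln(0.32)/√(π²+ln²(0.32)) = 0.341.
Characteristic equation s² + 3.2s + 9.4K_p = 0 gives ζ = 3.2/(2√(9.4K_p)).
Setting ζ = 0.341: √(9.4K_p) = 3.2/(2·0.341) = 4.693, so K_p = 22.02/9.4 = 2.34.

K_p = 2.34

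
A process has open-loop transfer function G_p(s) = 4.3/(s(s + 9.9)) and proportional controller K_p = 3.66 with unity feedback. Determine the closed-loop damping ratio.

ζ = 1.25

1 + K_p·G_p(s) = 0 gives s² + 9.9s + 15.74 = 0.
So ω_n² = 15.74 ⇒ ω_n = 3.967 rad/s, and ζ = 9.9/(2ω_n) = 1.25.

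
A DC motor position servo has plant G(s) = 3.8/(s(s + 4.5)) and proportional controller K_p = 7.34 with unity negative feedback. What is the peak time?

T_p = 0.658 s

The closed-loop denominator s² + 4.5s + 27.89 gives ω_n = √27.89 = 5.281 and ζ = 4.5/(2ω_n) = 0.426.
Damped frequency ω_d = ω_n√(1−ζ²) = 4.778 rad/s, so peak time T_p = π/ω_d = 0.658 s.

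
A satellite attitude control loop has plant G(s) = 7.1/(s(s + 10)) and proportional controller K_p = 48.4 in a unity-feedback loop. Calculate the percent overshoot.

41.5%

From 1 + K_pG(s) = 0: s² + 10s + 343.6 = 0 ⇒ ω_n = 18.54, ζ = 0.2697.
%OS = 100·exp(−πζ/√(1−ζ²)) = 100·exp(−π·0.2697/√0.9272) = 41.5%.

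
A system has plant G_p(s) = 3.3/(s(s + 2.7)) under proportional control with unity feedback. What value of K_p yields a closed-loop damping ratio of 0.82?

K_p = 0.821

Closed-loop characteristic equation: s² + 2.7s + K_p·3.3 = 0.
So ω_n = √(3.3K_p) and 2ζω_n = 2.7, giving ζ = 2.7/(2√(3.3K_p)).
Setting ζ = 0.82: √(3.3K_p) = 2.7/(2·0.82) = 1.646, so K_p = 2.71/3.3 = 0.821.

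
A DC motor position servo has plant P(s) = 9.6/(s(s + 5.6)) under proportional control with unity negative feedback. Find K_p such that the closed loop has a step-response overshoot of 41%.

From %OS = 100·exp(−πζ/√(1−ζ²)) = 41%, ζ = −ln(0.41)/√(π²+ln²(0.41)) = 0.273.
Characteristic equation s² + 5.6s + 9.6K_p = 0 gives ζ = 5.6/(2√(9.6K_p)).
Setting ζ = 0.273: √(9.6K_p) = 5.6/(2·0.273) = 10.26, so K_p = 105.2/9.6 = 11.

K_p = 11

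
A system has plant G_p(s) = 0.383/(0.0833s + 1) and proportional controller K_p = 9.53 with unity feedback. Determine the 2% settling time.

T_s ≈ 0.0717 s

Closed loop: T(s) = K_p·G_p/(1+K_p·G_p) = 3.65/(0.0833s + 1 + 3.65), with pole at s = −(1 + 3.65)/0.0833 = −55.82.
τ = 1/55.82 = 0.01791 s, so 2% settling time ≈ 4τ = 0.0717 s.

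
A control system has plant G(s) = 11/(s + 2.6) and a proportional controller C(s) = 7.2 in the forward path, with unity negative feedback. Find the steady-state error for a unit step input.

0.0318

The loop is type 0. Static position error constant K_pos = C(0)·G(0) = 7.2·4.231 = 30.46.
Steady-state error to a unit step: e_ss = 1/(1+K_pos) = 1/31.46 = 0.0318.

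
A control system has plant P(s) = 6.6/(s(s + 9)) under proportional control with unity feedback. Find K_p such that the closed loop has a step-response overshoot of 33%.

From %OS = 100·exp(−πζ/√(1−ζ²)) = 33%, ζ = −ln(0.33)/√(π²+ln²(0.33)) = 0.3328.
Characteristic equation s² + 9s + 6.6K_p = 0 gives ζ = 9/(2√(6.6K_p)).
Setting ζ = 0.3328: √(6.6K_p) = 9/(2·0.3328) = 13.52, so K_p = 182.9/6.6 = 27.7.

K_p = 27.7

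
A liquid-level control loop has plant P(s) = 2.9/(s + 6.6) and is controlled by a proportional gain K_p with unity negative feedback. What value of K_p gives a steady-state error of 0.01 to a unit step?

For a type-0 loop with proportional control, e_ss = 1/(1 + K_p·P(0)).
P(0) = 0.4394. Require 1/(1 + K_p·0.4394) = 0.01, so 1 + 0.4394·K_p = 100.
K_p = (100 − 1)/0.4394 = 225.

K_p = 225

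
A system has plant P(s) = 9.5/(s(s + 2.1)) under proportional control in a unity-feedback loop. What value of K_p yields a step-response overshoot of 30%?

From %OS = 100·exp(−πζ/√(1−ζ²)) = 30%, ζ = −ln(0.3)/√(π²+ln²(0.3)) = 0.3579.
Characteristic equation s² + 2.1s + 9.5K_p = 0 gives ζ = 2.1/(2√(9.5K_p)).
Setting ζ = 0.3579: √(9.5K_p) = 2.1/(2·0.3579) = 2.934, so K_p = 8.609/9.5 = 0.906.

K_p = 0.906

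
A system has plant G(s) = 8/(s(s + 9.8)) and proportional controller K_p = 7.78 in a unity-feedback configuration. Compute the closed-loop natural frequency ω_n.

ω_n = 7.89 rad/s

The closed-loop denominator is s(s+9.8) + 7.78·8 = s² + 9.8s + 62.24.
So ω_n² = 62.24 ⇒ ω_n = 7.889 rad/s, and ζ = 9.8/(2ω_n) = 0.621.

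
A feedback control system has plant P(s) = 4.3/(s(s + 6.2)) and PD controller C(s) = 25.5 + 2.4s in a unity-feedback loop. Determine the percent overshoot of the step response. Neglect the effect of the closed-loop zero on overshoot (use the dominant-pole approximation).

1.77%

Forward path: (25.5 + 2.4s)·4.3/(s(s+6.2)). The closed-loop characteristic equation is s² + (6.2 + 4.3·2.4)s + 4.3·25.5 = 0.
That is s² + 16.52s + 109.6 = 0, so ω_n = 10.47 rad/s and ζ = 16.52/(2·10.47) = 0.7888.
%OS = 100·exp(−πζ/√(1−ζ²)) = 1.77%.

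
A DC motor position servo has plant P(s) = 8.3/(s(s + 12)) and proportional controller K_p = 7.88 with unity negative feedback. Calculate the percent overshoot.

3.09%

From 1 + K_pP(s) = 0: s² + 12s + 65.4 = 0 ⇒ ω_n = 8.087, ζ = 0.7419.
%OS = 100·exp(−πζ/√(1−ζ²)) = 100·exp(−π·0.7419/√0.4496) = 3.09%.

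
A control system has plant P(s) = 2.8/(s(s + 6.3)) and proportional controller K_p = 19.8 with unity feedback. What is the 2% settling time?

Closed-loop characteristic equation: s² + 6.3s + 55.44 = 0, so ω_n = 7.446 rad/s and ζ = 6.3/(2·7.446) = 0.4231.
2% settling time T_s ≈ 4/(ζω_n) = 4/3.15 = 1.27 s.

T_s ≈ 1.27 s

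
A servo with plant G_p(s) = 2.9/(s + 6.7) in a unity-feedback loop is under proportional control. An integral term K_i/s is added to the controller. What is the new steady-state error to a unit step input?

0

Adding integral action puts a pole at s = 0 in the forward path, raising the system type to 1; a type-1 loop has zero steady-state error to a step.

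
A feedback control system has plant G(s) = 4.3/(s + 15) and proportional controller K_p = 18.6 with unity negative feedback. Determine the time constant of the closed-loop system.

Closed-loop transfer function: T(s) = K_p·G(s)/(1 + K_p·G(s)) = 79.98/(s + 15 + 79.98) = 79.98/(s + 94.98).
Time constant τ = 1/94.98 = 0.0105 s.

τ = 0.0105 s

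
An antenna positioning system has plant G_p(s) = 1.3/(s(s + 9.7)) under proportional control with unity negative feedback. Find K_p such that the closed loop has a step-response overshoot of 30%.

K_p = 141

From %OS = 100·exp(−πζ/√(1−ζ²)) = 30%, ζ = −ln(0.3)/√(π²+ln²(0.3)) = 0.3579.
Characteristic equation s² + 9.7s + 1.3K_p = 0 gives ζ = 9.7/(2√(1.3K_p)).
Setting ζ = 0.3579: √(1.3K_p) = 9.7/(2·0.3579) = 13.55, so K_p = 183.7/1.3 = 141.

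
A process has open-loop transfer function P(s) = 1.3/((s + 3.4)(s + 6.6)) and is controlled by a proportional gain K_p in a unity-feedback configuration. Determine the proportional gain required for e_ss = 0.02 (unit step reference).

K_p = 846

Steady-state error for a unit step on this type-0 loop is 1/(1 + K_p·P(0)).
P(0) = 0.05793. Require 1/(1 + K_p·0.05793) = 0.02, so 1 + 0.05793·K_p = 50.
K_p = (50 − 1)/0.05793 = 846.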